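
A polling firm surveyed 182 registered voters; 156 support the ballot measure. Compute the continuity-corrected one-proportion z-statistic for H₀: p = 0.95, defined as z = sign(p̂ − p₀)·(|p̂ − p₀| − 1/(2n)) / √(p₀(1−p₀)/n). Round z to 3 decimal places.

Sample proportion p̂ = 156/182 = 0.85714. p̂ − p₀ = -0.092857.
Continuity correction 1/(2n) = 1/364 = 0.002747.
Corrected numerator: |-0.092857| − 0.002747 = 0.090110.
SE₀ = √(0.95·0.05/182) = 0.016155.
z = (−)0.090110/0.016155 = -5.578.

z = -5.578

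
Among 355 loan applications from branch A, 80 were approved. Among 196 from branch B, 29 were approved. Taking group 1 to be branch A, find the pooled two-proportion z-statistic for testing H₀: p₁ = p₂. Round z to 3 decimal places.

Sample proportions: p̂₁ = 80/355 = 0.22535 and p̂₂ = 29/196 = 0.14796.
Pooling: p̂ = 109/551 = 0.19782.
SE = √[p̂(1−p̂)(1/n₁+1/n₂)] = √[0.19782·0.80218·(1/355+1/196)] ≈ 0.035449.
z = (p̂₁ − p̂₂)/SE = (0.22535 − 0.14796)/0.035449 = 0.07739/0.035449 = 2.183.

z = 2.183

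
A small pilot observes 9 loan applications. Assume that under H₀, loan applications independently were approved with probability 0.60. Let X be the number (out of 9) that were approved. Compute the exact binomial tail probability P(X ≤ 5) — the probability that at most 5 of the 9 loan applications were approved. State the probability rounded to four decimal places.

X is binomial with n = 9 and p = 0.60.
P(X ≤ 5) = Σ_{j=0}^{5} C(9,j)·0.60^j·0.40^{9−j}.
= 0.000262 + 0.003539 + 0.021234 + 0.074318 + 0.167215 + 0.250823 = 0.5174.

P = 0.5174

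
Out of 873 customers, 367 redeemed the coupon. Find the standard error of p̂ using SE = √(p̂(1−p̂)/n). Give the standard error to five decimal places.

SE = 0.01671

Sample proportion p̂ = 367/873 = 0.42039.
p̂(1−p̂) = 0.42039·0.57961 = 0.243662.
Dividing by n and taking the root: √0.000279109 = 0.01671.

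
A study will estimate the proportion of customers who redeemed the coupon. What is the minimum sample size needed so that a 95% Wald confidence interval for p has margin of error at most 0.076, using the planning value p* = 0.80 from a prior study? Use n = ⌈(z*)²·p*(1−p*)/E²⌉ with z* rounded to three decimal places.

n = 107

The 95% critical value is z* = 1.960.
p*(1−p*) = 0.80·0.20 = 0.1600.
Required n before rounding: 3.841600 × 0.1600 / 0.076² = 106.416.
Rounding up, n = 107.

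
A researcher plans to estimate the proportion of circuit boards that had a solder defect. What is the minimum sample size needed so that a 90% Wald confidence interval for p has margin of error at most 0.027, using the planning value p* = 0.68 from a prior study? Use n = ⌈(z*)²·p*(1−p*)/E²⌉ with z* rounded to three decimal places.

n = 808

For 90% confidence, z* = 1.645.
p*(1−p*) = 0.68·0.32 = 0.2176.
Required n before rounding: 2.706025 × 0.2176 / 0.027² = 807.724.
⌈807.724⌉ = 808.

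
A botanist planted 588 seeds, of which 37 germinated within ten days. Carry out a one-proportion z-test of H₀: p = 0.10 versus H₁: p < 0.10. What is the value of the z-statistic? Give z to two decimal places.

p̂ = 37/588 = 0.06293.
Under H₀, SE = √(p₀(1−p₀)/n) = √(0.10·0.90/588) = √0.000153061 = 0.012372.
Test statistic: z = -0.03707/0.012372 = -3.00.

z = -3.00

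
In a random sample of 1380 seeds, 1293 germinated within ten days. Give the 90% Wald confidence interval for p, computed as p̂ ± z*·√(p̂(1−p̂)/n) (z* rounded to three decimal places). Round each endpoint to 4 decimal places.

Sample proportion p̂ = 1293/1380 = 0.93696.
Standard error of p̂: √(0.059069/1380) = √0.000042804 = 0.006542.
For 90% confidence, z* = 1.645.
Margin = 1.645·0.006542 = 0.01076.
Interval: 0.93696 ± 0.01076 → (0.9262, 0.9477).

(0.9262, 0.9477)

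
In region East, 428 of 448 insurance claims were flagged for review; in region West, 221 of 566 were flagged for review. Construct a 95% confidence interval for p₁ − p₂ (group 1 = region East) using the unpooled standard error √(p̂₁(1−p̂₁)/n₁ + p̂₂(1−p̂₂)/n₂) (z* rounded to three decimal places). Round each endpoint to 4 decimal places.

(0.5204, 0.6094)

p̂₁ = 0.95536, p̂₂ = 0.39046, so the observed difference is 0.56490.
SE = √(0.000095201 + 0.000420496) = √0.000515697 = 0.022709.
For 95% confidence, z* = 1.960. Margin of error = 0.04451.
Interval: 0.56490 ± 0.04451 → (0.5204, 0.6094).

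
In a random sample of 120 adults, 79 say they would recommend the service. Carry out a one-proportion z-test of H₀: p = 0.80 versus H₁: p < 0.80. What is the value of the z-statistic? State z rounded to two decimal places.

z = -3.88

Sample proportion p̂ = 79/120 = 0.65833.
Null standard error: √(0.80·0.20/120) = √0.001333333 = 0.036515.
Test statistic: z = -0.14167/0.036515 = -3.88.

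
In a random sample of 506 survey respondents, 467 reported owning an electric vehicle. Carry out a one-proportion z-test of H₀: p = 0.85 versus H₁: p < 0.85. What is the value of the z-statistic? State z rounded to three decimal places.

z = 4.594

The sample proportion is 467/506 = 0.92292.
Under H₀, SE = √(p₀(1−p₀)/n) = √(0.85·0.15/506) = √0.000251976 = 0.015874.
Test statistic: z = 0.07292/0.015874 = 4.594.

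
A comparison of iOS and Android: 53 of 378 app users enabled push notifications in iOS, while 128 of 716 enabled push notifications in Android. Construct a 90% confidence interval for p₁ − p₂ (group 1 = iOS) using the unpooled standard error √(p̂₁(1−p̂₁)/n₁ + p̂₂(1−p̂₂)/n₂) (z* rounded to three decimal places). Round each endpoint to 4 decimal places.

(-0.0762, -0.0009)

p̂₁ = 53/378 = 0.14021, p̂₂ = 128/716 = 0.17877; p̂₁ − p̂₂ = -0.03856.
SE = √(0.000318922 + 0.000205045) = √0.000523967 = 0.022890.
z* = 1.645 at the 90% level. Margin = 1.645·0.022890 = 0.03765.
So the interval runs from -0.0762 to -0.0009.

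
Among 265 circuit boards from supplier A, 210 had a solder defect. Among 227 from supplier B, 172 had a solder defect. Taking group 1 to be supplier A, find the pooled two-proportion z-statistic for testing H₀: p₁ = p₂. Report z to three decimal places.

z = 0.922

p̂₁ = 210/265 = 0.79245, p̂₂ = 172/227 = 0.75771.
Pooling: p̂ = 382/492 = 0.77642.
SE = √[p̂(1−p̂)(1/n₁+1/n₂)] = √[0.77642·0.22358·(1/265+1/227)] ≈ 0.037680.
z = 0.03474/0.037680 = 0.922.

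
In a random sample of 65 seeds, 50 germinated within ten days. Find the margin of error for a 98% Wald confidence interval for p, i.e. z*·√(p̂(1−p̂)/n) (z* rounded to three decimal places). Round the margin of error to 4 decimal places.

Sample proportion p̂ = 50/65 = 0.76923.
Standard error of p̂: √(0.177515/65) = √0.002730997 = 0.052259.
For 98% confidence, z* = 2.326.
So ME = 0.1216.

ME = 0.1216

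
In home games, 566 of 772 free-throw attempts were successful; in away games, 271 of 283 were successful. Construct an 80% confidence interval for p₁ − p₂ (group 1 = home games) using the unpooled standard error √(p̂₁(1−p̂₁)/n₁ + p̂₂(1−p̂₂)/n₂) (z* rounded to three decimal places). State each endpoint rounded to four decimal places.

p̂₁ = 566/772 = 0.73316, p̂₂ = 271/283 = 0.95760; p̂₁ − p̂₂ = -0.22444.
Unpooled SE = √(p̂₁(1−p̂₁)/n₁ + p̂₂(1−p̂₂)/n₂) = √(0.000253415 + 0.000143480) = 0.019922.
For 80% confidence, z* = 1.282. Margin of error = 0.02554.
Interval: -0.22444 ± 0.02554 → (-0.2500, -0.1989).

(-0.2500, -0.1989)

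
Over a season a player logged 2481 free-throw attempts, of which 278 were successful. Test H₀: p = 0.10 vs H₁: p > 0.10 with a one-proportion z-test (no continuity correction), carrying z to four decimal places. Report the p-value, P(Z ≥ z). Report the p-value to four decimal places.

Sample proportion p̂ = 278/2481 = 0.11205.
Null standard error: √(0.10·0.90/2481) = √0.000036276 = 0.006023.
z = (p̂ − p₀)/SE = (278/2481 − 0.10)/0.006023 ≈ 2.0010.
From the standard normal, P(Z ≥ z) = 0.0227.

p-value = 0.0227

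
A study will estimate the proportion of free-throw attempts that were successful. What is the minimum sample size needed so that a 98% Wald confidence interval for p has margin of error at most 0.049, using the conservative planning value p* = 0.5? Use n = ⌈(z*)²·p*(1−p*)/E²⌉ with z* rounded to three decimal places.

The 98% critical value is z* = 2.326.
p*(1−p*) = 0.2500.
(z*)²·p*(1−p*)/E² = 5.410276·0.2500/0.002401 = 563.336.
Rounding up, n = 564.

n = 564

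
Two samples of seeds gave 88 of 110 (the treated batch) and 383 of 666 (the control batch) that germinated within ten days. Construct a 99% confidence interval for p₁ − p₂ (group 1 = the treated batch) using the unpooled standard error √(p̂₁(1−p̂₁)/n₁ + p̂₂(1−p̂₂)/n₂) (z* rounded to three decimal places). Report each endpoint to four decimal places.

p̂₁ = 0.80000, p̂₂ = 0.57508, so the observed difference is 0.22492.
SE = √(0.001454545 + 0.000366913) = √0.001821458 = 0.042679.
The 99% critical value is z* = 2.576. Margin of error = 0.10994.
So the interval runs from 0.1150 to 0.3349.

(0.1150, 0.3349)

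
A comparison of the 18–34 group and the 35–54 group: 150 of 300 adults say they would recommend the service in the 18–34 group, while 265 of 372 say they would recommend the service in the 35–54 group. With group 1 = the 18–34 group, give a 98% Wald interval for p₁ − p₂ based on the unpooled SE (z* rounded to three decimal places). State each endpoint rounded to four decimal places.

(-0.2989, -0.1258)

p̂₁ = 0.50000, p̂₂ = 0.71237, so the observed difference is -0.21237.
SE = √(0.000833333 + 0.000550809) = √0.001384142 = 0.037204.
For 98% confidence, z* = 2.326. Margin of error = 0.08654.
CI: -0.21237 ± 0.08654 = (-0.2989, -0.1258).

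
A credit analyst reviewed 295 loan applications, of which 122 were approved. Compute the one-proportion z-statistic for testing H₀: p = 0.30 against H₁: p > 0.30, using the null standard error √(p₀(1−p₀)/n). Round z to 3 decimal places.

z = 4.256

The sample proportion is 122/295 = 0.41356.
SE₀ = √(0.30·0.70/295) = 0.026681.
z = (p̂ − p₀)/SE = (0.41356 − 0.30)/0.026681 = 4.256.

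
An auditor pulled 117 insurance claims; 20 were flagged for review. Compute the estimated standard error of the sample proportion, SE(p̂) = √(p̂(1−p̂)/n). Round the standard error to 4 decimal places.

SE = 0.0348

Sample proportion p̂ = 20/117 = 0.17094.
p̂(1−p̂) = 0.17094·0.82906 = 0.141720.
SE = √(0.141720/117) = 0.0348.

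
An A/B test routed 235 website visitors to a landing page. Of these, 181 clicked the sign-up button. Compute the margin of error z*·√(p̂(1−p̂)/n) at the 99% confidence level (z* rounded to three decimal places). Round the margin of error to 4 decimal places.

p̂ = 181/235 = 0.77021.
Standard error of p̂: √(0.176985/235) = √0.000753128 = 0.027443.
The 99% critical value is z* = 2.576.
Margin of error = z*·SE = 2.576 × 0.027443 = 0.0707.

ME = 0.0707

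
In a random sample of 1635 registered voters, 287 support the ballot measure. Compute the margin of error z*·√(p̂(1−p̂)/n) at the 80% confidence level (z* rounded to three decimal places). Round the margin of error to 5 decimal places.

With x = 287 successes in n = 1635, p̂ = 0.17554.
SE = √(p̂(1−p̂)/n) = √(0.144723/1635) = 0.009408.
z* = 1.282 at the 80% level.
Margin of error = z*·SE = 1.282 × 0.009408 = 0.01206.

ME = 0.01206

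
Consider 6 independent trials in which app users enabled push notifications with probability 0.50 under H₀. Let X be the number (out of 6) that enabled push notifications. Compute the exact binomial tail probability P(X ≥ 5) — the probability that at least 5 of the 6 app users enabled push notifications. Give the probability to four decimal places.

X ~ Binomial(n=6, p=0.50).
P(X ≥ 5) = C(6,5)·0.50^5·0.50^1 + C(6,6)·0.50^6·0.50^0.
= 0.093750 + 0.015625 = 0.1094.

P = 0.1094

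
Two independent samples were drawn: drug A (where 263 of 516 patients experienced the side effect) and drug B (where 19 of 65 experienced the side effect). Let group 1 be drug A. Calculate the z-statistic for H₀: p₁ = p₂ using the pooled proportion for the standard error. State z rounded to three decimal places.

z = 3.305

Sample proportions: p̂₁ = 263/516 = 0.50969 and p̂₂ = 19/65 = 0.29231.
Pooling: p̂ = 282/581 = 0.48537.
Pooled SE = √[0.2497860·0.01732260] ≈ 0.065779.
z = 0.21738/0.065779 = 3.305.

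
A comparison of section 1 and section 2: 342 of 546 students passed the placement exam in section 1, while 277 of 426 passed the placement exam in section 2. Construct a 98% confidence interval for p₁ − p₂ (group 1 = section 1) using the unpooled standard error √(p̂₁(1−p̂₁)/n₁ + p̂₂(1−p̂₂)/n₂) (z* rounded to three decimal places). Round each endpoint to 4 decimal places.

(-0.0960, 0.0483)

p̂₁ = 342/546 = 0.62637, p̂₂ = 277/426 = 0.65023; p̂₁ − p̂₂ = -0.02386.
Unpooled SE = √(p̂₁(1−p̂₁)/n₁ + p̂₂(1−p̂₂)/n₂) = √(0.000428626 + 0.000533872) = 0.031024.
For 98% confidence, z* = 2.326. Margin = 2.326·0.031024 = 0.07216.
Interval: -0.02386 ± 0.07216 → (-0.0960, 0.0483).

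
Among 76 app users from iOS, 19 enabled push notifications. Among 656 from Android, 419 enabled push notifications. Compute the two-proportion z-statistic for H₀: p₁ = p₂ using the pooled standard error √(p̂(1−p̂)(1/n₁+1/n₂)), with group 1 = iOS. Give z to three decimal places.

Sample proportions: p̂₁ = 19/76 = 0.25000 and p̂₂ = 419/656 = 0.63872.
Pooling: p̂ = 438/732 = 0.59836.
Pooled SE = √[0.2403252·0.01468228] ≈ 0.059401.
z = (p̂₁ − p̂₂)/SE = (0.25000 − 0.63872)/0.059401 = -0.38872/0.059401 = -6.544.

z = -6.544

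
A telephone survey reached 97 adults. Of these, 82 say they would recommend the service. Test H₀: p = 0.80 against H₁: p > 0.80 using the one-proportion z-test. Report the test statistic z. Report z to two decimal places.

z = 1.12

With x = 82 successes in n = 97, p̂ = 0.84536.
Null standard error: √(0.80·0.20/97) = √0.001649485 = 0.040614.
Test statistic: z = 0.04536/0.040614 = 1.12.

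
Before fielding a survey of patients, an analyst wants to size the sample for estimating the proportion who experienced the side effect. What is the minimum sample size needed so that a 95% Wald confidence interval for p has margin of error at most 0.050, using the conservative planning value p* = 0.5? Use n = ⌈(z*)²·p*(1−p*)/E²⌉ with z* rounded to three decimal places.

The 95% critical value is z* = 1.960.
p*(1−p*) = 0.50·0.50 = 0.2500.
Required n before rounding: 3.841600 × 0.2500 / 0.050² = 384.160.
⌈384.160⌉ = 385.

n = 385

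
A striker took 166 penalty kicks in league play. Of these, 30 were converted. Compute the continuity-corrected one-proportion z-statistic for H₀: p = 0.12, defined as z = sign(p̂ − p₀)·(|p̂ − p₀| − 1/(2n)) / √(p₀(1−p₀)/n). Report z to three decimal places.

z = 2.288

Sample proportion p̂ = 30/166 = 0.18072. p̂ − p₀ = 0.060723.
Continuity correction 1/(2n) = 1/332 = 0.003012.
Corrected numerator: |0.060723| − 0.003012 = 0.057711.
Under H₀, SE = √(p₀(1−p₀)/n) = √(0.12·0.88/166) = √0.000636145 = 0.025222.
z = +0.057711/0.025222 = 2.288.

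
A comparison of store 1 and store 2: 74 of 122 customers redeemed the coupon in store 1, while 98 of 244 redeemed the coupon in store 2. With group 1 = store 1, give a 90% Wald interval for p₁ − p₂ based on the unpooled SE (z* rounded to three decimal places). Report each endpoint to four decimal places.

p̂₁ = 74/122 = 0.60656, p̂₂ = 98/244 = 0.40164; p̂₁ − p̂₂ = 0.20492.
SE = √(0.001956111 + 0.000984939) = √0.002941050 = 0.054231.
z* = 1.645 at the 90% level. Margin = 1.645·0.054231 = 0.08921.
So the interval runs from 0.1157 to 0.2941.

(0.1157, 0.2941)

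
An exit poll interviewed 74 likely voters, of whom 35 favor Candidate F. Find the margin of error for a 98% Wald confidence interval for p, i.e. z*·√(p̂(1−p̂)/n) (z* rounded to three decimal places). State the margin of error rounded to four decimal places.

ME = 0.1350

Sample proportion p̂ = 35/74 = 0.47297.
SE = √(p̂(1−p̂)/n) = √(0.249270/74) = 0.058039.
The 98% critical value is z* = 2.326.
ME = 2.326·0.058039 = 0.1350.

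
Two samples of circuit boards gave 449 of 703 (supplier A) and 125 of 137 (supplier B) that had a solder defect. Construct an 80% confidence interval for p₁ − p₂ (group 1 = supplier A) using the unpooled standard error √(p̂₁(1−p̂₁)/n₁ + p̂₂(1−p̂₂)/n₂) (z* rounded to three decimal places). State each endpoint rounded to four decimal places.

(-0.3124, -0.2350)

p̂₁ = 0.63869, p̂₂ = 0.91241, so the observed difference is -0.27372.
Unpooled SE = √(p̂₁(1−p̂₁)/n₁ + p̂₂(1−p̂₂)/n₂) = √(0.000328257 + 0.000583350) = 0.030193.
z* = 1.282 at the 80% level. Margin of error = 0.03871.
CI: -0.27372 ± 0.03871 = (-0.3124, -0.2350).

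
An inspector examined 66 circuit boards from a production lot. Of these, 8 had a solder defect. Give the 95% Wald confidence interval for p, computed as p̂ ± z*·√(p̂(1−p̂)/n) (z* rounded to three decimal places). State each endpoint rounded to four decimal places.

Sample proportion p̂ = 8/66 = 0.12121.
Standard error of p̂: √(0.106520/66) = √0.001613935 = 0.040174.
z* = 1.960 at the 95% level.
Margin = 1.960·0.040174 = 0.07874.
Interval: 0.12121 ± 0.07874 → (0.0425, 0.2000).

(0.0425, 0.2000)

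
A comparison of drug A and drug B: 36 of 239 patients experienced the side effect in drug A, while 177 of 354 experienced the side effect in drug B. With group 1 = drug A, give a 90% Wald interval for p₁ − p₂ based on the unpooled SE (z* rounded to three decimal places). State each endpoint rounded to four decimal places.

(-0.4073, -0.2914)

p̂₁ = 0.15063, p̂₂ = 0.50000, so the observed difference is -0.34937.
Unpooled SE = √(p̂₁(1−p̂₁)/n₁ + p̂₂(1−p̂₂)/n₂) = √(0.000535309 + 0.000706215) = 0.035235.
The 90% critical value is z* = 1.645. Margin of error = 0.05796.
Interval: -0.34937 ± 0.05796 → (-0.4073, -0.2914).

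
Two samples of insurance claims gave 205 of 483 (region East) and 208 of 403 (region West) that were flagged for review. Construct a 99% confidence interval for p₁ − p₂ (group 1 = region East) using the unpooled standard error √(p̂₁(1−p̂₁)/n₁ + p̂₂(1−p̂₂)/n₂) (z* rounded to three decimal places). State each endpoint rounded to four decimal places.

(-0.1781, -0.0053)

p̂₁ = 205/483 = 0.42443, p̂₂ = 208/403 = 0.51613; p̂₁ − p̂₂ = -0.09170.
SE = √(0.000505775 + 0.000619702) = √0.001125477 = 0.033548.
For 99% confidence, z* = 2.576. Margin of error = 0.08642.
Interval: -0.09170 ± 0.08642 → (-0.1781, -0.0053).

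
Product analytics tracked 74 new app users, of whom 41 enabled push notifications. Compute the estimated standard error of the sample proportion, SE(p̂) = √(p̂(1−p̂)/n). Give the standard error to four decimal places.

SE = 0.0578

The sample proportion is 41/74 = 0.55405.
p̂(1−p̂) = 0.55405·0.44595 = 0.247079.
SE = √(0.247079/74) = 0.0578.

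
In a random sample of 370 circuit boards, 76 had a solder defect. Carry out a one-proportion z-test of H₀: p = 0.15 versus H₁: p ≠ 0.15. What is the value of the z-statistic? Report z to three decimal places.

z = 2.985

The sample proportion is 76/370 = 0.20541.
Under H₀, SE = √(p₀(1−p₀)/n) = √(0.15·0.85/370) = √0.000344595 = 0.018563.
z = (0.20541 − 0.15)/0.018563 = 0.05541/0.018563 = 2.985.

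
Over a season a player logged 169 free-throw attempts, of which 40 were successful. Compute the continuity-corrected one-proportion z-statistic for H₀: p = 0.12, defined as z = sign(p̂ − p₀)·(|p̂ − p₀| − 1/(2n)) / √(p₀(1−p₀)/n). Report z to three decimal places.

With x = 40 successes in n = 169, p̂ = 0.23669. p̂ − p₀ = 0.116686.
1/(2n) = 0.002959.
Corrected numerator: |0.116686| − 0.002959 = 0.113727.
Null standard error: √(0.12·0.88/169) = √0.000624852 = 0.024997.
z = +0.113727/0.024997 = 4.550.

z = 4.550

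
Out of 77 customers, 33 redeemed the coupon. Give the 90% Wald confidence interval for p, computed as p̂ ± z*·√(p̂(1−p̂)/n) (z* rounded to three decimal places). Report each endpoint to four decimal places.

(0.3358, 0.5213)

p̂ = 33/77 = 0.42857.
Standard error of p̂: √(0.244898/77) = √0.003180493 = 0.056396.
z* = 1.645 at the 90% level.
Margin of error: 1.645 × 0.056396 = 0.09277.
Interval: 0.42857 ± 0.09277 → (0.3358, 0.5213).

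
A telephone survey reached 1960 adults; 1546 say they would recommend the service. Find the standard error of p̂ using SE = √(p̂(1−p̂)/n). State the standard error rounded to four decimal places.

SE = 0.0092

With x = 1546 successes in n = 1960, p̂ = 0.78878.
p̂(1−p̂) = 0.78878·0.21122 = 0.166606.
Dividing by n and taking the root: √0.000085003 = 0.0092.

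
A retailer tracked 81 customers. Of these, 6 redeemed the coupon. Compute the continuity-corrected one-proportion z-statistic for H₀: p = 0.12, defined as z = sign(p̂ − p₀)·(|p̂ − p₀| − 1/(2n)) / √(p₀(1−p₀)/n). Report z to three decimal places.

With x = 6 successes in n = 81, p̂ = 0.07407. p̂ − p₀ = -0.045926.
Continuity correction 1/(2n) = 1/162 = 0.006173.
Corrected numerator: |-0.045926| − 0.006173 = 0.039753.
Null standard error: √(0.12·0.88/81) = √0.001303704 = 0.036107.
z = −0.039753/0.036107 = -1.101.

z = -1.101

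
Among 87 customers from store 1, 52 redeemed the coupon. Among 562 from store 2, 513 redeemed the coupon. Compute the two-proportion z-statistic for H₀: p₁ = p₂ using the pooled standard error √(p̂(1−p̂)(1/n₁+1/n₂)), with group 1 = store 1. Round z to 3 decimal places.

z = -8.148

p̂₁ = 52/87 = 0.59770, p̂₂ = 513/562 = 0.91281.
Pooled p̂ = (52+513)/(87+562) = 565/649 = 0.87057.
SE = √[p̂(1−p̂)(1/n₁+1/n₂)] = √[0.87057·0.12943·(1/87+1/562)] ≈ 0.038674.
z = -0.31511/0.038674 = -8.148.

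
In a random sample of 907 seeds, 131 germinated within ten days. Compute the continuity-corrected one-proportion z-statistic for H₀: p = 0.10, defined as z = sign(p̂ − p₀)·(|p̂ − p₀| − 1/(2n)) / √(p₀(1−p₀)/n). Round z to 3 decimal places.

z = 4.405

p̂ = 131/907 = 0.14443. p̂ − p₀ = 0.044432.
1/(2n) = 0.000551.
Corrected numerator: |0.044432| − 0.000551 = 0.043881.
Null standard error: √(0.10·0.90/907) = √0.000099228 = 0.009961.
z = (+)0.043881/0.009961 = 4.405.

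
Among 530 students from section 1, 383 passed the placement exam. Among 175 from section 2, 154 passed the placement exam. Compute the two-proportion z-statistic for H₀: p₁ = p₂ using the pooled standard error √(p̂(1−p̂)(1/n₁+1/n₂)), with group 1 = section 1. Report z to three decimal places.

Sample proportions: p̂₁ = 383/530 = 0.72264 and p̂₂ = 154/175 = 0.88000.
Pooling: p̂ = 537/705 = 0.76170.
Pooled SE = √[0.1815120·0.00760108] ≈ 0.037144.
z = -0.15736/0.037144 = -4.236.

z = -4.236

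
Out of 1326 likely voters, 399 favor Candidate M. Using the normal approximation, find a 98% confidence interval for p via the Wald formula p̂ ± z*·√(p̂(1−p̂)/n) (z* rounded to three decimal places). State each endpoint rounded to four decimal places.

With x = 399 successes in n = 1326, p̂ = 0.30090.
SE = √(p̂(1−p̂)/n) = √(0.210361/1326) = 0.012595.
The 98% critical value is z* = 2.326.
Margin of error: 2.326 × 0.012595 = 0.02930.
CI: 0.30090 ± 0.02930 = (0.2716, 0.3302).

(0.2716, 0.3302)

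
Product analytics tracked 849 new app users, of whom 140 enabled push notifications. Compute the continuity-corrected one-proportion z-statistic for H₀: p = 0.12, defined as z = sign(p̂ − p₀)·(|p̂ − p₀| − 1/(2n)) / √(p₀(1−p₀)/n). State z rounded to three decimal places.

The sample proportion is 140/849 = 0.16490. p̂ − p₀ = 0.044900.
1/(2n) = 0.000589.
Corrected numerator: |0.044900| − 0.000589 = 0.044311.
Under H₀, SE = √(p₀(1−p₀)/n) = √(0.12·0.88/849) = √0.000124382 = 0.011153.
z = (+)0.044311/0.011153 = 3.973.

z = 3.973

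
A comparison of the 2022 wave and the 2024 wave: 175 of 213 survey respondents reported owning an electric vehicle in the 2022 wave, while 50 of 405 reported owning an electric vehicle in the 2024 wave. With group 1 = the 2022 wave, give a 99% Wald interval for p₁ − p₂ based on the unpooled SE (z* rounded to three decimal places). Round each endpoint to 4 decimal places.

p̂₁ = 0.82160, p̂₂ = 0.12346, so the observed difference is 0.69814.
SE = √(0.000688150 + 0.000267198) = √0.000955348 = 0.030909.
For 99% confidence, z* = 2.576. Margin = 2.576·0.030909 = 0.07962.
Interval: 0.69814 ± 0.07962 → (0.6185, 0.7778).

(0.6185, 0.7778)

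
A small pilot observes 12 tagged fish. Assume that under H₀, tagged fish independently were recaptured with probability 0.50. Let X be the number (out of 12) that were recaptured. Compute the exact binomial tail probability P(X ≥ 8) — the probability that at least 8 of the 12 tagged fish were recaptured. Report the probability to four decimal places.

X is binomial with n = 12 and p = 0.50.
P(X ≥ 8) = Σ_{j=8}^{12} C(12,j)·0.50^j·0.50^{12−j}.
= 0.120850 + 0.053711 + 0.016113 + 0.002930 + 0.000244 = 0.1938.

P = 0.1938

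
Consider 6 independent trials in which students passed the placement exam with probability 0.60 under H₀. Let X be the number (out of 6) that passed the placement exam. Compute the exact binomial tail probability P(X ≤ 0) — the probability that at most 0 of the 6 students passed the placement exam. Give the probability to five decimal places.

X ~ Binomial(n=6, p=0.60).
P(X ≤ 0) = C(6,0)·0.60^0·0.40^6.
= 0.004096 = 0.00410.

P = 0.00410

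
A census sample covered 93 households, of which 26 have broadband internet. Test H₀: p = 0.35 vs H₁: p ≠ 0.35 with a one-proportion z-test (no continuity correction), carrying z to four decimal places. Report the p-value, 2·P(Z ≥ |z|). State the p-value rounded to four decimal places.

Sample proportion p̂ = 26/93 = 0.27957.
SE₀ = √(0.35·0.65/93) = 0.049459.
z = (p̂ − p₀)/SE = (26/93 − 0.35)/0.049459 ≈ -1.4240.
p-value = 2·P(Z ≥ |z|) with z = -1.4240 → 0.1544.

p-value = 0.1544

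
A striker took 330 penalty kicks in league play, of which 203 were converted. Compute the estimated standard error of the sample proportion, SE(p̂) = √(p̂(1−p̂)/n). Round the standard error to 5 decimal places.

SE = 0.02678

The sample proportion is 203/330 = 0.61515.
p̂(1−p̂) = 0.61515·0.38485 = 0.236740.
Dividing by n and taking the root: √0.000717394 = 0.02678.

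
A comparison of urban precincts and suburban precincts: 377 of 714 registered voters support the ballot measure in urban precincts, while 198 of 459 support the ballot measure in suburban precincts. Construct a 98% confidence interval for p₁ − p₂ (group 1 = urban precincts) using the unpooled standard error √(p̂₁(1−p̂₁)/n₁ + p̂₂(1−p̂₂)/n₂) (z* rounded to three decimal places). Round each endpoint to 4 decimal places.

p̂₁ = 377/714 = 0.52801, p̂₂ = 198/459 = 0.43137; p̂₁ − p̂₂ = 0.09664.
Unpooled SE = √(p̂₁(1−p̂₁)/n₁ + p̂₂(1−p̂₂)/n₂) = √(0.000349041 + 0.000534401) = 0.029723.
The 98% critical value is z* = 2.326. Margin of error = 0.06914.
So the interval runs from 0.0275 to 0.1658.

(0.0275, 0.1658)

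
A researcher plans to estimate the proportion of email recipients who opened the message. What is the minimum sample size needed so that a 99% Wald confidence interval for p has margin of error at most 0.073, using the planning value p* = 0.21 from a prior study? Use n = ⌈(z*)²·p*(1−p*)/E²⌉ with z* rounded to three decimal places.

z* = 2.576 at the 99% level.
p*(1−p*) = 0.1659.
Required n before rounding: 6.635776 × 0.1659 / 0.073² = 206.582.
⌈206.582⌉ = 207.

n = 207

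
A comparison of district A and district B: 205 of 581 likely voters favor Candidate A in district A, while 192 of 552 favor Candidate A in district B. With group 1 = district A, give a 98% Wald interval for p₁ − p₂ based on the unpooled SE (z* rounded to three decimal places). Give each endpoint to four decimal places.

(-0.0609, 0.0710)

p̂₁ = 0.35284, p̂₂ = 0.34783, so the observed difference is 0.00501.
Unpooled SE = √(p̂₁(1−p̂₁)/n₁ + p̂₂(1−p̂₂)/n₂) = √(0.000393019 + 0.000410948) = 0.028354.
The 98% critical value is z* = 2.326. Margin of error = 0.06595.
So the interval runs from -0.0609 to 0.0710.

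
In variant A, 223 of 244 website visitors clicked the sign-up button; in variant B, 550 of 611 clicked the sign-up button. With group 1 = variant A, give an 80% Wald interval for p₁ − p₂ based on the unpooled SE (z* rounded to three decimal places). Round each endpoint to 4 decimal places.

p̂₁ = 0.91393, p̂₂ = 0.90016, so the observed difference is 0.01377.
SE = √(0.000322370 + 0.000147085) = √0.000469455 = 0.021667.
For 80% confidence, z* = 1.282. Margin = 1.282·0.021667 = 0.02778.
So the interval runs from -0.0140 to 0.0415.

(-0.0140, 0.0415)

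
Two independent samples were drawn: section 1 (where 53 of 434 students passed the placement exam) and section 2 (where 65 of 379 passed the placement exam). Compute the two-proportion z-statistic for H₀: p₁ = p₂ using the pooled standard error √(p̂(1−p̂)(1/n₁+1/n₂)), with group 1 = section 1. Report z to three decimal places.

p̂₁ = 53/434 = 0.12212, p̂₂ = 65/379 = 0.17150.
Pooled p̂ = (53+65)/(434+379) = 118/813 = 0.14514.
SE = √[p̂(1−p̂)(1/n₁+1/n₂)] = √[0.14514·0.85486·(1/434+1/379)] ≈ 0.024764.
z = -0.04938/0.024764 = -1.994.

z = -1.994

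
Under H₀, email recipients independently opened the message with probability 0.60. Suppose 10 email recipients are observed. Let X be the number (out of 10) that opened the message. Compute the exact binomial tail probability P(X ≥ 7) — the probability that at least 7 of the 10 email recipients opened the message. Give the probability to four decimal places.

X is binomial with n = 10 and p = 0.60.
P(X ≥ 7) = C(10,7)·0.60^7·0.40^3 + C(10,8)·0.60^8·0.40^2 + C(10,9)·0.60^9·0.40^1 + C(10,10)·0.60^10·0.40^0.
= 0.214991 + 0.120932 + 0.040311 + 0.006047 = 0.3823.

P = 0.3823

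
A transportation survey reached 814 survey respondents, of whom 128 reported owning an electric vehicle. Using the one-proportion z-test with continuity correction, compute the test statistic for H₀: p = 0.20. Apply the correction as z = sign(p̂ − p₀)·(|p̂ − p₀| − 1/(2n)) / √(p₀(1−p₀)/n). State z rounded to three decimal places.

z = -3.006

Sample proportion p̂ = 128/814 = 0.15725. p̂ − p₀ = -0.042752.
1/(2n) = 0.000614.
Corrected numerator: |-0.042752| − 0.000614 = 0.042138.
SE₀ = √(0.20·0.80/814) = 0.014020.
z = −0.042138/0.014020 = -3.006.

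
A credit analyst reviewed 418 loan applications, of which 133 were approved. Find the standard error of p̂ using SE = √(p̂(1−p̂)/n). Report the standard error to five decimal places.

The sample proportion is 133/418 = 0.31818.
p̂(1−p̂) = 0.216941.
SE = √(0.216941/418) = 0.02278.

SE = 0.02278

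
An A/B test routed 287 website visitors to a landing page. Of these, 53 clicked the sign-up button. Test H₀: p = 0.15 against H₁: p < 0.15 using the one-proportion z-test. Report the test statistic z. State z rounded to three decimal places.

z = 1.645

Sample proportion p̂ = 53/287 = 0.18467.
Null standard error: √(0.15·0.85/287) = √0.000444251 = 0.021077.
z = (p̂ − p₀)/SE = (0.18467 − 0.15)/0.021077 = 1.645.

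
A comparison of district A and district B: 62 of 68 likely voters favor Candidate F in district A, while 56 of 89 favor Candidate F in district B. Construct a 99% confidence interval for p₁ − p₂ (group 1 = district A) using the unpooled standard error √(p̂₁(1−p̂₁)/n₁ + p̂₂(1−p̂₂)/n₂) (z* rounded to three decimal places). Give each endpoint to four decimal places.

p̂₁ = 0.91176, p̂₂ = 0.62921, so the observed difference is 0.28255.
Unpooled SE = √(p̂₁(1−p̂₁)/n₁ + p̂₂(1−p̂₂)/n₂) = √(0.001183086 + 0.002621392) = 0.061680.
z* = 2.576 at the 99% level. Margin = 2.576·0.061680 = 0.15889.
Interval: 0.28255 ± 0.15889 → (0.1237, 0.4414).

(0.1237, 0.4414)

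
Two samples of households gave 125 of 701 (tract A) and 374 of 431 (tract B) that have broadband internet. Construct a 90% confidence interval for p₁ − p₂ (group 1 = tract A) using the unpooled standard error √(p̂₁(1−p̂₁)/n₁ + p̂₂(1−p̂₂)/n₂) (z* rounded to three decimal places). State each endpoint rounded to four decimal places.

(-0.7253, -0.6536)

p̂₁ = 125/701 = 0.17832, p̂₂ = 374/431 = 0.86775; p̂₁ − p̂₂ = -0.68943.
SE = √(0.000209015 + 0.000266265) = √0.000475280 = 0.021801.
z* = 1.645 at the 90% level. Margin = 1.645·0.021801 = 0.03586.
So the interval runs from -0.7253 to -0.6536.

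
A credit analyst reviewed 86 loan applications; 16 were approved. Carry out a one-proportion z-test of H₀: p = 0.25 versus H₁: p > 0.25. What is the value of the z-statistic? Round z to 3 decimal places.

z = -1.370

With x = 16 successes in n = 86, p̂ = 0.18605.
SE₀ = √(0.25·0.75/86) = 0.046693.
Test statistic: z = -0.06395/0.046693 = -1.370.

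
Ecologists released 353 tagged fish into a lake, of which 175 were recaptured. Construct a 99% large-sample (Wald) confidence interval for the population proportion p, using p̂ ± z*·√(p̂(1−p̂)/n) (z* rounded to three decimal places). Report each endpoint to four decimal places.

(0.4272, 0.5643)

p̂ = 175/353 = 0.49575.
SE(p̂) = √(0.49575·0.50425/353) = 0.026611.
z* = 2.576 at the 99% level.
Margin = 2.576·0.026611 = 0.06855.
So the interval runs from 0.4272 to 0.5643.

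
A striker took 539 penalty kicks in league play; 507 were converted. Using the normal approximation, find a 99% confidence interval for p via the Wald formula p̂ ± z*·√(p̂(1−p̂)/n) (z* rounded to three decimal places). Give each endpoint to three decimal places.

(0.914, 0.967)

With x = 507 successes in n = 539, p̂ = 0.94063.
SE = √(p̂(1−p̂)/n) = √(0.055845/539) = 0.010179.
The 99% critical value is z* = 2.576.
Margin of error: 2.576 × 0.010179 = 0.02622.
CI: 0.94063 ± 0.02622 = (0.914, 0.967).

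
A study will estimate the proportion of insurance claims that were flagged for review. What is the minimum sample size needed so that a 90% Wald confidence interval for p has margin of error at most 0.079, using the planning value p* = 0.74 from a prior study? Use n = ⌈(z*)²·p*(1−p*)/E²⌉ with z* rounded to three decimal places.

n = 84

z* = 1.645 at the 90% level.
p*(1−p*) = 0.74·0.26 = 0.1924.
(z*)²·p*(1−p*)/E² = 2.706025·0.1924/0.006241 = 83.422.
⌈83.422⌉ = 84.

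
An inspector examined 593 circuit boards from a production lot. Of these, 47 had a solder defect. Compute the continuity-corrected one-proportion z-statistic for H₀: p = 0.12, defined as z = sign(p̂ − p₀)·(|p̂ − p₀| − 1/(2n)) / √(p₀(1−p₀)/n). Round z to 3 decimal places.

Sample proportion p̂ = 47/593 = 0.07926. p̂ − p₀ = -0.040742.
Continuity correction 1/(2n) = 1/1186 = 0.000843.
Corrected numerator: |-0.040742| − 0.000843 = 0.039899.
Null standard error: √(0.12·0.88/593) = √0.000178078 = 0.013345.
z = (−)0.039899/0.013345 = -2.990.

z = -2.990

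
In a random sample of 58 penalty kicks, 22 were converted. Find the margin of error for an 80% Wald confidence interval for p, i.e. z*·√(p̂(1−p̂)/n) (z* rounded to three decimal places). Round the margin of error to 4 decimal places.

ME = 0.0817

The sample proportion is 22/58 = 0.37931.
SE(p̂) = √(0.37931·0.62069/58) = 0.063712.
z* = 1.282 at the 80% level.
So ME = 0.0817.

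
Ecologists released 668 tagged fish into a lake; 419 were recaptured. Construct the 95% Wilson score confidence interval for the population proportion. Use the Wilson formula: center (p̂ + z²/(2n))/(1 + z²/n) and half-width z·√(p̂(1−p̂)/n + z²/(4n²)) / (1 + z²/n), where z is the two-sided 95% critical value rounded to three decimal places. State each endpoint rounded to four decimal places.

(0.5899, 0.6631)

Here p̂ = 419/668 = 0.62725 and z = 1.960 (z² = 3.841600).
1 + z²/n = 1.005751.
Adjusted center: (0.62725 + z²/(2n))/1.005751 = 0.62652.
Radicand: p̂(1−p̂)/n + z²/(4n²) = 0.000350013 + 0.000002152 = 0.000352165.
Half-width = 1.960·√0.000352165/1.005751 = 0.03657.
CI: 0.62652 ± 0.03657 = (0.5899, 0.6631).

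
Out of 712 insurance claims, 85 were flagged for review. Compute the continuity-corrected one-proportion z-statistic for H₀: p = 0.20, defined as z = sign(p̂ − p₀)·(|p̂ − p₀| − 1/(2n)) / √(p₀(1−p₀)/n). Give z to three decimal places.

With x = 85 successes in n = 712, p̂ = 0.11938. p̂ − p₀ = -0.080618.
1/(2n) = 0.000702.
Corrected numerator: |-0.080618| − 0.000702 = 0.079916.
Null standard error: √(0.20·0.80/712) = √0.000224719 = 0.014991.
z = (−)0.079916/0.014991 = -5.331.

z = -5.331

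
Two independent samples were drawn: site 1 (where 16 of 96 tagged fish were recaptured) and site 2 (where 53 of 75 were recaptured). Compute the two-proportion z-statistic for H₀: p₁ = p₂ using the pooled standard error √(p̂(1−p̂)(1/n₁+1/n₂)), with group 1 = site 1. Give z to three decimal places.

Sample proportions: p̂₁ = 16/96 = 0.16667 and p̂₂ = 53/75 = 0.70667.
Pooled p̂ = (16+53)/(96+75) = 69/171 = 0.40351.
Pooled SE = √[0.2406894·0.02375000] ≈ 0.075607.
z = (p̂₁ − p̂₂)/SE = (0.16667 − 0.70667)/0.075607 = -0.54000/0.075607 = -7.142.

z = -7.142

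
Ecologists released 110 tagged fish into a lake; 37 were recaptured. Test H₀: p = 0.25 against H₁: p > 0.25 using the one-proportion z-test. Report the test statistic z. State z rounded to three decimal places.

With x = 37 successes in n = 110, p̂ = 0.33636.
SE₀ = √(0.25·0.75/110) = 0.041286.
z = (p̂ − p₀)/SE = (0.33636 − 0.25)/0.041286 = 2.092.

z = 2.092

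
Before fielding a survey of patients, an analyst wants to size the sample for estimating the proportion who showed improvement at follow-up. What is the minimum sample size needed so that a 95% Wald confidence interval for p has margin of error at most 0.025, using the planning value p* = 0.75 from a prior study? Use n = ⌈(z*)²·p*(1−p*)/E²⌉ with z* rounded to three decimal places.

z* = 1.960 at the 95% level.
p*(1−p*) = 0.75·0.25 = 0.1875.
(z*)²·p*(1−p*)/E² = 3.841600·0.1875/0.000625 = 1152.480.
Rounding up, n = 1153.

n = 1153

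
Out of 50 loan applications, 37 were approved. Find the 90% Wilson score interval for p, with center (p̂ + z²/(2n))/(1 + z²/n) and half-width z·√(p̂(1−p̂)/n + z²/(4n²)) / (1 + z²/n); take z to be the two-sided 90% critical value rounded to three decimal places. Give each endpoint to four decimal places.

(0.6275, 0.8278)

Here p̂ = 37/50 = 0.74000 and z = 1.645 (z² = 2.706025).
Denominator 1 + z²/n = 1 + 2.706025/50 = 1.054121.
Center = (0.74000 + 0.027060)/1.054121 = 0.72768.
Radicand: p̂(1−p̂)/n + z²/(4n²) = 0.003848000 + 0.000270603 = 0.004118603.
Half-width = 1.645·√0.004118603/1.054121 = 0.10015.
So the interval runs from 0.6275 to 0.8278.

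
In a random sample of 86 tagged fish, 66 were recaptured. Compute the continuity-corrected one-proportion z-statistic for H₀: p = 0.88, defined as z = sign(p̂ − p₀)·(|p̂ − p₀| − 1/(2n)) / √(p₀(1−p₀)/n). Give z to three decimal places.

The sample proportion is 66/86 = 0.76744. p̂ − p₀ = -0.112558.
Continuity correction 1/(2n) = 1/172 = 0.005814.
Corrected numerator: |-0.112558| − 0.005814 = 0.106744.
Null standard error: √(0.88·0.12/86) = √0.001227907 = 0.035042.
z = −0.106744/0.035042 = -3.046.

z = -3.046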